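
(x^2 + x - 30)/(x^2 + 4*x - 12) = (x - 5)/(x - 2)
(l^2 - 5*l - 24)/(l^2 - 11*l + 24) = (l + 3)/(l - 3)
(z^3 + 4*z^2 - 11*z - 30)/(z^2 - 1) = (z^3 + 4*z^2 - 11*z - 30)/(z^2 - 1)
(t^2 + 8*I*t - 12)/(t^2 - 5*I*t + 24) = (t^2 + 8*I*t - 12)/(t^2 - 5*I*t + 24)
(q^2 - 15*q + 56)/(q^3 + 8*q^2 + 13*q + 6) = (q^2 - 15*q + 56)/(q^3 + 8*q^2 + 13*q + 6)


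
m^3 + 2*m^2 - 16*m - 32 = (m - 4)*(m + 2)*(m + 4)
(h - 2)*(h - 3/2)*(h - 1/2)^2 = h^4 - 9*h^3/2 + 27*h^2/4 - 31*h/8 + 3/4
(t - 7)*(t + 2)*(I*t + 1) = I*t^3 + t^2 - 5*I*t^2 - 5*t - 14*I*t - 14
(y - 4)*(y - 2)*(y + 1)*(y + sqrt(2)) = y^4 - 5*y^3 + sqrt(2)*y^3 - 5*sqrt(2)*y^2 + 2*y^2 + 2*sqrt(2)*y + 8*y + 8*sqrt(2)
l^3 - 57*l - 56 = (l - 8)*(l + 1)*(l + 7)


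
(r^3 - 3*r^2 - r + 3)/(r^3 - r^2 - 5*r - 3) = (r - 1)/(r + 1)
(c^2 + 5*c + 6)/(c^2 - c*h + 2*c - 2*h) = (c + 3)/(c - h)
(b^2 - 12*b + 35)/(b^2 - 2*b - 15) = (b - 7)/(b + 3)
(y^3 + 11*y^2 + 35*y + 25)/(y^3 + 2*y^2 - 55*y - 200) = (y + 1)/(y - 8)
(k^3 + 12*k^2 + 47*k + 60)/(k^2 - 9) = (k^2 + 9*k + 20)/(k - 3)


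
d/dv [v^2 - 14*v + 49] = 2*v - 14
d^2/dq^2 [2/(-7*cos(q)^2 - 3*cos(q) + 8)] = 2*(196*sin(q)^4 - 331*sin(q)^2 - 219*cos(q)/4 + 63*cos(3*q)/4 + 5)/(-7*sin(q)^2 + 3*cos(q) - 1)^3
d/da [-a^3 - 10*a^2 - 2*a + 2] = -3*a^2 - 20*a - 2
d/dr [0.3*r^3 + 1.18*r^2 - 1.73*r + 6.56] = 0.9*r^2 + 2.36*r - 1.73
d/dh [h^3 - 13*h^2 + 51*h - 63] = 3*h^2 - 26*h + 51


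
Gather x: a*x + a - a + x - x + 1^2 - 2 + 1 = a*x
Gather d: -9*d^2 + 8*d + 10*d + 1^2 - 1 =-9*d^2 + 18*d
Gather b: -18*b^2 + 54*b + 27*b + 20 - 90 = -18*b^2 + 81*b - 70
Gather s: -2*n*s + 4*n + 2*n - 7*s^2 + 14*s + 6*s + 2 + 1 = 6*n - 7*s^2 + s*(20 - 2*n) + 3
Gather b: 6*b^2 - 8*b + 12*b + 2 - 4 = 6*b^2 + 4*b - 2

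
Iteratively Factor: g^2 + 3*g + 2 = (g + 1)*(g + 2)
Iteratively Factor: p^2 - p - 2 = (p + 1)*(p - 2)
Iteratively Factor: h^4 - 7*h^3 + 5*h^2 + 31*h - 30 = (h + 2)*(h^3 - 9*h^2 + 23*h - 15) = (h - 5)*(h + 2)*(h^2 - 4*h + 3) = (h - 5)*(h - 1)*(h + 2)*(h - 3)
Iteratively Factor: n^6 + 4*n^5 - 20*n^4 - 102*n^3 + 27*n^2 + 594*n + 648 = (n + 3)*(n^5 + n^4 - 23*n^3 - 33*n^2 + 126*n + 216) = (n - 4)*(n + 3)*(n^4 + 5*n^3 - 3*n^2 - 45*n - 54) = (n - 4)*(n + 3)^2*(n^3 + 2*n^2 - 9*n - 18) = (n - 4)*(n + 3)^3*(n^2 - n - 6) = (n - 4)*(n - 3)*(n + 3)^3*(n + 2)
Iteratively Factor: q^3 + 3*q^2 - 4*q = (q)*(q^2 + 3*q - 4) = q*(q + 4)*(q - 1)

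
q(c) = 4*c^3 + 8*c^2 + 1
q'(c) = 12*c^2 + 16*c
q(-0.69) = 3.49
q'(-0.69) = -5.33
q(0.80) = 8.17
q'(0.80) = 20.48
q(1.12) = 16.65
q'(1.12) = 32.97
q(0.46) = 3.08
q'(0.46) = 9.90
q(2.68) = 135.45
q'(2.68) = 129.07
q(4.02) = 390.14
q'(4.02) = 258.24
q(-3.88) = -112.21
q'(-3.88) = 118.57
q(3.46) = 262.46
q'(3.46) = 199.02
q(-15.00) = -11699.00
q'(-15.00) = 2460.00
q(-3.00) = -35.00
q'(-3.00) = 60.00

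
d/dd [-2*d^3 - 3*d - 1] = -6*d^2 - 3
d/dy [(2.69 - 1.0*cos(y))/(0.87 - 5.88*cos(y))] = -14.9472*sin(y)/(5.88*cos(y) - 0.87)^2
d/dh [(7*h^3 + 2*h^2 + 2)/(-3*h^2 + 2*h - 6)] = (-21*h^4 + 28*h^3 - 122*h^2 - 12*h - 4)/(9*h^4 - 12*h^3 + 40*h^2 - 24*h + 36)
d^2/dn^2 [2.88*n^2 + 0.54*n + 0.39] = 5.76000000000000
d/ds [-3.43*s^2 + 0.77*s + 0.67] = 0.77 - 6.86*s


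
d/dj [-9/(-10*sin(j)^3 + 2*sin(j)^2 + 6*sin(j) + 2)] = 9*(-15*sin(j)^2 + 2*sin(j) + 3)*cos(j)/(2*(-5*sin(j)^3 + sin(j)^2 + 3*sin(j) + 1)^2)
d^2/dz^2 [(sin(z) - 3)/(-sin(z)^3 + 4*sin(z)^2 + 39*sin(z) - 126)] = (4*sin(z)^4 - 3*sin(z)^3 + 163*sin(z)^2 - 36*sin(z) - 86)/((sin(z) - 7)^3*(sin(z) + 6)^3)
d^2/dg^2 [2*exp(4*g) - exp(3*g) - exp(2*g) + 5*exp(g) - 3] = (32*exp(3*g) - 9*exp(2*g) - 4*exp(g) + 5)*exp(g)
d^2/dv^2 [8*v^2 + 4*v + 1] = 16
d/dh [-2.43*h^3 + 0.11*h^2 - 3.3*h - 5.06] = -7.29*h^2 + 0.22*h - 3.3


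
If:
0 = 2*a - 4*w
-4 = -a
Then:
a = 4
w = 2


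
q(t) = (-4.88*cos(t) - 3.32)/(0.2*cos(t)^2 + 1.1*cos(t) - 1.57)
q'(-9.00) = 0.78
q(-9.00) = -0.47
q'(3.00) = -0.25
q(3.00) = -0.61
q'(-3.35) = -0.38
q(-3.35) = -0.59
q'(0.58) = -27.62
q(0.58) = 14.51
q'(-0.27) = 34.28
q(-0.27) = 24.76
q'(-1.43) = 5.72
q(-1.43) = 2.84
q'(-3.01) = 0.24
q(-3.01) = -0.62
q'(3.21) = 0.12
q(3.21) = -0.63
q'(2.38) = -1.47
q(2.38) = -0.09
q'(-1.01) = 12.08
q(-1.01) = 6.37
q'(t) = (0.4*sin(t)*cos(t) + 1.1*sin(t))*(-4.88*cos(t) - 3.32)/(0.2*cos(t)^2 + 1.1*cos(t) - 1.57)^2 + 4.88*sin(t)/(0.2*cos(t)^2 + 1.1*cos(t) - 1.57)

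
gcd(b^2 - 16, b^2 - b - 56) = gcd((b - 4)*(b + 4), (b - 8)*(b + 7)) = 1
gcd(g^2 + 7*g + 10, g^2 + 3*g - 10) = g + 5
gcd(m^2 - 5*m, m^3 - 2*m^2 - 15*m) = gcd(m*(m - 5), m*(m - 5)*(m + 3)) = m^2 - 5*m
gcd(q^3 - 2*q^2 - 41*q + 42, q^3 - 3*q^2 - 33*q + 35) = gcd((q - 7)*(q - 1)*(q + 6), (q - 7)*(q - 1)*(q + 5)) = q^2 - 8*q + 7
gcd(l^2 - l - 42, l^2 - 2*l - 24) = 1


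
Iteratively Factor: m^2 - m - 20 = (m - 5)*(m + 4)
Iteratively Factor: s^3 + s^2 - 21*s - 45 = (s + 3)*(s^2 - 2*s - 15) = (s + 3)^2*(s - 5)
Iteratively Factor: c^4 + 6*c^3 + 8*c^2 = (c + 2)*(c^3 + 4*c^2) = c*(c + 2)*(c^2 + 4*c) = c*(c + 2)*(c + 4)*(c)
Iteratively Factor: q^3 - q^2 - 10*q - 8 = (q + 2)*(q^2 - 3*q - 4) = (q + 1)*(q + 2)*(q - 4)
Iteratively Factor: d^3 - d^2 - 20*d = (d)*(d^2 - d - 20) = d*(d - 5)*(d + 4)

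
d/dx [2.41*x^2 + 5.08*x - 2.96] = 4.82*x + 5.08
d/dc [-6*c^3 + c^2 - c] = -18*c^2 + 2*c - 1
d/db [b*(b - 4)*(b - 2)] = 3*b^2 - 12*b + 8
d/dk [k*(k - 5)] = 2*k - 5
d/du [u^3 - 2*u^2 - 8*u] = 3*u^2 - 4*u - 8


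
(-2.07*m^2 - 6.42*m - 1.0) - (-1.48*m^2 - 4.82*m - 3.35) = -0.59*m^2 - 1.6*m + 2.35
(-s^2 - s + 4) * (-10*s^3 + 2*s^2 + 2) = 10*s^5 + 8*s^4 - 42*s^3 + 6*s^2 - 2*s + 8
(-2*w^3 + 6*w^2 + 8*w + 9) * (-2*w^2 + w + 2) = 4*w^5 - 14*w^4 - 14*w^3 + 2*w^2 + 25*w + 18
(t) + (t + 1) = 2*t + 1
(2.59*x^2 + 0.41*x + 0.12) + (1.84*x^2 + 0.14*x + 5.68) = 4.43*x^2 + 0.55*x + 5.8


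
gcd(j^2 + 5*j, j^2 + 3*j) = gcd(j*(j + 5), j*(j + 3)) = j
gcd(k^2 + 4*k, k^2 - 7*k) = k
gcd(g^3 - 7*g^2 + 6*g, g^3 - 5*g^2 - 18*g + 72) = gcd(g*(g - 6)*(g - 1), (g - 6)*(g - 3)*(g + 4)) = g - 6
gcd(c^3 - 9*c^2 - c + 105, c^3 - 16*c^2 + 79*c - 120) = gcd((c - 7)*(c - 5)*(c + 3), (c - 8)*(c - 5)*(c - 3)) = c - 5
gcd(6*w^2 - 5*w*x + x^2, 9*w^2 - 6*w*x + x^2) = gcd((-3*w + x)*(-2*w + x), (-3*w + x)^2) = -3*w + x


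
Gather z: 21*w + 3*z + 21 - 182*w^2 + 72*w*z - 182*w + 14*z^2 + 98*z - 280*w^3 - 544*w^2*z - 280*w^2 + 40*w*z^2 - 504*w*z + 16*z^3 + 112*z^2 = -280*w^3 - 462*w^2 - 161*w + 16*z^3 + z^2*(40*w + 126) + z*(-544*w^2 - 432*w + 101) + 21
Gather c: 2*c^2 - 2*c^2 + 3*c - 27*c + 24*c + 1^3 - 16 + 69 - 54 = 0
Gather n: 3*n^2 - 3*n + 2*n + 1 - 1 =3*n^2 - n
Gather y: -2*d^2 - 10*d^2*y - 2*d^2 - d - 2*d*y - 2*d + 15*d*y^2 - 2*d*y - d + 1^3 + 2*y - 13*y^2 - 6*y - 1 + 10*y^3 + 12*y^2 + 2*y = -4*d^2 - 4*d + 10*y^3 + y^2*(15*d - 1) + y*(-10*d^2 - 4*d - 2)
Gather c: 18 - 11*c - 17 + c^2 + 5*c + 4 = c^2 - 6*c + 5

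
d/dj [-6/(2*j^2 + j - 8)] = 6*(4*j + 1)/(2*j^2 + j - 8)^2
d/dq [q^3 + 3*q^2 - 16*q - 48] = 3*q^2 + 6*q - 16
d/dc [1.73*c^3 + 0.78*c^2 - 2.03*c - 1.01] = 5.19*c^2 + 1.56*c - 2.03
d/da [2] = 0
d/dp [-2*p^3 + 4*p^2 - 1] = 2*p*(4 - 3*p)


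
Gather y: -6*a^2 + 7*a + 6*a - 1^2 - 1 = -6*a^2 + 13*a - 2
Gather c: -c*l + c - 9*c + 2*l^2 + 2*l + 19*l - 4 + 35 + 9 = c*(-l - 8) + 2*l^2 + 21*l + 40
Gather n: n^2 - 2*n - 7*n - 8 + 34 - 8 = n^2 - 9*n + 18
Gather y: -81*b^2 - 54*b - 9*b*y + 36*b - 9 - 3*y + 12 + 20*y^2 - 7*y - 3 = -81*b^2 - 18*b + 20*y^2 + y*(-9*b - 10)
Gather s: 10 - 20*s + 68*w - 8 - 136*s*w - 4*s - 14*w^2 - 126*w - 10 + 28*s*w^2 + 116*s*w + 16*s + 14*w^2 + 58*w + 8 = s*(28*w^2 - 20*w - 8)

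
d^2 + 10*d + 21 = (d + 3)*(d + 7)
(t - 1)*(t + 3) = t^2 + 2*t - 3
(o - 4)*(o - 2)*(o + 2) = o^3 - 4*o^2 - 4*o + 16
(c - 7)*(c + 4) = c^2 - 3*c - 28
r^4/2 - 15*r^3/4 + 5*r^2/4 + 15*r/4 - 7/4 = (r/2 + 1/2)*(r - 7)*(r - 1)*(r - 1/2)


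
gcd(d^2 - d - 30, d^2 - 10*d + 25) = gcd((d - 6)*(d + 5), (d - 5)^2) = 1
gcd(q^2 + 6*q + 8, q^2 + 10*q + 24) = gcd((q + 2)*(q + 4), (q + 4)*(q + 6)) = q + 4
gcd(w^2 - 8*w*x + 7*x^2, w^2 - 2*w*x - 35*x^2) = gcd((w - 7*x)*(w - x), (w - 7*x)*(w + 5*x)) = -w + 7*x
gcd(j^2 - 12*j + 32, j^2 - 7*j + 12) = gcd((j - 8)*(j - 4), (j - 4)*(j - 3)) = j - 4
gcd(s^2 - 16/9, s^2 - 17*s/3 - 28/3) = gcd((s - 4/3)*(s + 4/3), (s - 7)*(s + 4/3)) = s + 4/3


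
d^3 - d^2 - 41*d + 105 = (d - 5)*(d - 3)*(d + 7)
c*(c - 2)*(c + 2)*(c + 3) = c^4 + 3*c^3 - 4*c^2 - 12*c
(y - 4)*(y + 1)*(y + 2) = y^3 - y^2 - 10*y - 8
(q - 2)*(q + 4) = q^2 + 2*q - 8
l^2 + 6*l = l*(l + 6)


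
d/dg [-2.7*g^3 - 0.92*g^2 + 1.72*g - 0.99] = -8.1*g^2 - 1.84*g + 1.72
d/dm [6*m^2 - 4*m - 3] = 12*m - 4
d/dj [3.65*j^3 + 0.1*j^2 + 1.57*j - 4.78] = 10.95*j^2 + 0.2*j + 1.57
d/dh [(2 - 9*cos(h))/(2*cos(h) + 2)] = 11*sin(h)/(2*(cos(h) + 1)^2)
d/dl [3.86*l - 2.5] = 3.86000000000000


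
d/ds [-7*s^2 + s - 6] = 1 - 14*s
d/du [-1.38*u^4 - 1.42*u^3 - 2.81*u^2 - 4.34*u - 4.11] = -5.52*u^3 - 4.26*u^2 - 5.62*u - 4.34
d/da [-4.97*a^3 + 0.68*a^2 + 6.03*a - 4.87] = -14.91*a^2 + 1.36*a + 6.03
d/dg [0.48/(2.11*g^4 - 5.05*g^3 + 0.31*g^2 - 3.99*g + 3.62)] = (-4.0512*g^3 + 7.272*g^2 - 0.2976*g + 1.9152)/(2.11*g^4 - 5.05*g^3 + 0.31*g^2 - 3.99*g + 3.62)^2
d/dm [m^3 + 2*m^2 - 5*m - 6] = 3*m^2 + 4*m - 5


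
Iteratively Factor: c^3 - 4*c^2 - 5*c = (c - 5)*(c^2 + c) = (c - 5)*(c + 1)*(c)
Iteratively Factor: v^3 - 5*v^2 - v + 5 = (v - 5)*(v^2 - 1) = (v - 5)*(v + 1)*(v - 1)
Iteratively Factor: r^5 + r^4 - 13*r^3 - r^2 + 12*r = (r + 4)*(r^4 - 3*r^3 - r^2 + 3*r) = (r + 1)*(r + 4)*(r^3 - 4*r^2 + 3*r) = r*(r + 1)*(r + 4)*(r^2 - 4*r + 3) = r*(r - 1)*(r + 1)*(r + 4)*(r - 3)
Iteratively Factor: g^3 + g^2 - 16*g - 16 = (g - 4)*(g^2 + 5*g + 4) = (g - 4)*(g + 1)*(g + 4)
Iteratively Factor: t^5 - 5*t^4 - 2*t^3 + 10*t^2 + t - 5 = (t + 1)*(t^4 - 6*t^3 + 4*t^2 + 6*t - 5) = (t - 1)*(t + 1)*(t^3 - 5*t^2 - t + 5) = (t - 1)*(t + 1)^2*(t^2 - 6*t + 5) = (t - 5)*(t - 1)*(t + 1)^2*(t - 1)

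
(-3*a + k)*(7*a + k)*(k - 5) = -21*a^2*k + 105*a^2 + 4*a*k^2 - 20*a*k + k^3 - 5*k^2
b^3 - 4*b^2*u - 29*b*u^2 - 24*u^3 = (b - 8*u)*(b + u)*(b + 3*u)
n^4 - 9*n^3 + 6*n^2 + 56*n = n*(n - 7)*(n - 4)*(n + 2)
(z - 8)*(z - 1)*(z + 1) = z^3 - 8*z^2 - z + 8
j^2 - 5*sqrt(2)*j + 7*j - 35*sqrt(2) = (j + 7)*(j - 5*sqrt(2))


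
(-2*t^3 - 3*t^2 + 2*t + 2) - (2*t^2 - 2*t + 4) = -2*t^3 - 5*t^2 + 4*t - 2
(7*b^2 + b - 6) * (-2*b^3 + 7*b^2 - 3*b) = -14*b^5 + 47*b^4 - 2*b^3 - 45*b^2 + 18*b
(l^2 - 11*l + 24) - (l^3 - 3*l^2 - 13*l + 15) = -l^3 + 4*l^2 + 2*l + 9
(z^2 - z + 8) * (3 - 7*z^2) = -7*z^4 + 7*z^3 - 53*z^2 - 3*z + 24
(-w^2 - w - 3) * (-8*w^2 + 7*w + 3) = 8*w^4 + w^3 + 14*w^2 - 24*w - 9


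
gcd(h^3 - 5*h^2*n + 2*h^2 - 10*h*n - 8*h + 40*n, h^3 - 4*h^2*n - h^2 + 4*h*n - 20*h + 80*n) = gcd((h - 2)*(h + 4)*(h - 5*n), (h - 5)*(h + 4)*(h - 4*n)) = h + 4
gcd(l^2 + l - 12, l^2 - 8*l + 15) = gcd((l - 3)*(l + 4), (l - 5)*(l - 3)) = l - 3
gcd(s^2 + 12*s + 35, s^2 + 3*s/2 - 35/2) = s + 5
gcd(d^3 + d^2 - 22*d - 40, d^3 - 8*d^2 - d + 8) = 1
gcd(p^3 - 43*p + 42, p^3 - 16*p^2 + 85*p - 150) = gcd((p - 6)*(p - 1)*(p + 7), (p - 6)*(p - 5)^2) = p - 6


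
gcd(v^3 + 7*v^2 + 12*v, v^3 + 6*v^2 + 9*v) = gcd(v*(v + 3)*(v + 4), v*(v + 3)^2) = v^2 + 3*v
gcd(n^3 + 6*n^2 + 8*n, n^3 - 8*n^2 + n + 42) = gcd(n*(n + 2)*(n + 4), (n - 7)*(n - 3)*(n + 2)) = n + 2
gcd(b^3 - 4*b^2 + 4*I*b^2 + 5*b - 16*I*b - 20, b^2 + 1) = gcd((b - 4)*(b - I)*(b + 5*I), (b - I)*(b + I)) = b - I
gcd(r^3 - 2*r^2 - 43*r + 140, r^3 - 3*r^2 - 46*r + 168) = r^2 + 3*r - 28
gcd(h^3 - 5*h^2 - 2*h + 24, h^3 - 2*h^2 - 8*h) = h^2 - 2*h - 8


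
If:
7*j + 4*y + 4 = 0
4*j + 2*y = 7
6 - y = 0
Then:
No Solution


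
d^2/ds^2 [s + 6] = 0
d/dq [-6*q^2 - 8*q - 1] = -12*q - 8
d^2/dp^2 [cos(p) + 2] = -cos(p)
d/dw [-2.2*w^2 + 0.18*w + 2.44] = 0.18 - 4.4*w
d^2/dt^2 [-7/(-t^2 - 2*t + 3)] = 14*(-t^2 - 2*t + 4*(t + 1)^2 + 3)/(t^2 + 2*t - 3)^3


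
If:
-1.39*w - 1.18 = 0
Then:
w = -0.85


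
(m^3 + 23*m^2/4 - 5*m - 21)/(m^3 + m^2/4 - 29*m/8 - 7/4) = 2*(m + 6)/(2*m + 1)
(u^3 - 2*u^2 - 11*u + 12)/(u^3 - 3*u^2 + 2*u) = (u^2 - u - 12)/(u*(u - 2))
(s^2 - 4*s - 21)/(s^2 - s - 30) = (-s^2 + 4*s + 21)/(-s^2 + s + 30)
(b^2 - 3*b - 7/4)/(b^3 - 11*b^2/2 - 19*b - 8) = (b - 7/2)/(b^2 - 6*b - 16)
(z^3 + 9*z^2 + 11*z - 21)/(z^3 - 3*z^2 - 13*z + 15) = (z + 7)/(z - 5)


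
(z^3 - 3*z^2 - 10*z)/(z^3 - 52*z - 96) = z*(z - 5)/(z^2 - 2*z - 48)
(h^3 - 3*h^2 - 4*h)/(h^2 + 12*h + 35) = h*(h^2 - 3*h - 4)/(h^2 + 12*h + 35)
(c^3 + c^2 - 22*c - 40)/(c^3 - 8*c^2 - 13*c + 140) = (c + 2)/(c - 7)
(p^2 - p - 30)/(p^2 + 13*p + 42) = (p^2 - p - 30)/(p^2 + 13*p + 42)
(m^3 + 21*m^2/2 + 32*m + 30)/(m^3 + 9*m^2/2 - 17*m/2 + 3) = (2*m^2 + 9*m + 10)/(2*m^2 - 3*m + 1)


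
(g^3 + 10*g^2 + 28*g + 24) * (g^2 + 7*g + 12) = g^5 + 17*g^4 + 110*g^3 + 340*g^2 + 504*g + 288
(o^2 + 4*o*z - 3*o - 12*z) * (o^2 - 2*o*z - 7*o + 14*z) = o^4 + 2*o^3*z - 10*o^3 - 8*o^2*z^2 - 20*o^2*z + 21*o^2 + 80*o*z^2 + 42*o*z - 168*z^2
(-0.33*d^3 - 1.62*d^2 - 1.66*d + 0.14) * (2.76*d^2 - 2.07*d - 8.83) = -0.9108*d^5 - 3.7881*d^4 + 1.6857*d^3 + 18.1272*d^2 + 14.368*d - 1.2362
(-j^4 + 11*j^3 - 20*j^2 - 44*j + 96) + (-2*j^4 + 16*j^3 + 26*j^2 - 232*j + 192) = -3*j^4 + 27*j^3 + 6*j^2 - 276*j + 288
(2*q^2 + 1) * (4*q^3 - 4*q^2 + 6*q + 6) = 8*q^5 - 8*q^4 + 16*q^3 + 8*q^2 + 6*q + 6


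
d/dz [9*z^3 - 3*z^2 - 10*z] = 27*z^2 - 6*z - 10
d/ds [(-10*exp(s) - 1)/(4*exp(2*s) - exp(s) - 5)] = ((8*exp(s) - 1)*(10*exp(s) + 1) - 40*exp(2*s) + 10*exp(s) + 50)*exp(s)/(-4*exp(2*s) + exp(s) + 5)^2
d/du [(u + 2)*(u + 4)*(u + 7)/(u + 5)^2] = (u^3 + 15*u^2 + 80*u + 138)/(u^3 + 15*u^2 + 75*u + 125)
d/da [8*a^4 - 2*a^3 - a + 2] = 32*a^3 - 6*a^2 - 1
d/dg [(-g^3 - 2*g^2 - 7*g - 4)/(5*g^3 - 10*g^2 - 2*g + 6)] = 2*(10*g^4 + 37*g^3 - 12*g^2 - 52*g - 25)/(25*g^6 - 100*g^5 + 80*g^4 + 100*g^3 - 116*g^2 - 24*g + 36)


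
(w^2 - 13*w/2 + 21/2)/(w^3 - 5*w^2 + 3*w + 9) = (w - 7/2)/(w^2 - 2*w - 3)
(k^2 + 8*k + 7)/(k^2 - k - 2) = (k + 7)/(k - 2)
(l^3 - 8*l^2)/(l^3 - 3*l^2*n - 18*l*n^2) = l*(8 - l)/(-l^2 + 3*l*n + 18*n^2)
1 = 1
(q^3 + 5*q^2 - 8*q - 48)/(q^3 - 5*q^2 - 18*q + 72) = (q + 4)/(q - 6)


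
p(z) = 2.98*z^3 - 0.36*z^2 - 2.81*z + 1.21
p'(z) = 8.94*z^2 - 0.72*z - 2.81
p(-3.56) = -127.80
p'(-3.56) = 113.06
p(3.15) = 81.93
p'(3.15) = 83.63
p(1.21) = 2.56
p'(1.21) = 9.41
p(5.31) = 422.31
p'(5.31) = 245.44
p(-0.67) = 2.03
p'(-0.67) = 1.69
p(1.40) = 4.75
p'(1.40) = 13.70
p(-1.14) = -0.47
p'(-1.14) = 9.63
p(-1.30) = -2.29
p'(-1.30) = 13.23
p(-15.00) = -10095.14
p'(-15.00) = 2019.49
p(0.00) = 1.21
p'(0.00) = -2.81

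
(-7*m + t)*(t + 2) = -7*m*t - 14*m + t^2 + 2*t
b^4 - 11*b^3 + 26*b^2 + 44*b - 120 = (b - 6)*(b - 5)*(b - 2)*(b + 2)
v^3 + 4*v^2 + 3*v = v*(v + 1)*(v + 3)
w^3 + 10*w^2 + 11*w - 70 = (w - 2)*(w + 5)*(w + 7)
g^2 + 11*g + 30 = (g + 5)*(g + 6)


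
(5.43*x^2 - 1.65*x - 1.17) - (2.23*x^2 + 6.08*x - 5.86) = 3.2*x^2 - 7.73*x + 4.69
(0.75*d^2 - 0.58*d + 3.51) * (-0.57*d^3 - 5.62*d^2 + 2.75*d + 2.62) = -0.4275*d^5 - 3.8844*d^4 + 3.3214*d^3 - 19.3562*d^2 + 8.1329*d + 9.1962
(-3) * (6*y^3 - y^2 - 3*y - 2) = -18*y^3 + 3*y^2 + 9*y + 6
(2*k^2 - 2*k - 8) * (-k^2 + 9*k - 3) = -2*k^4 + 20*k^3 - 16*k^2 - 66*k + 24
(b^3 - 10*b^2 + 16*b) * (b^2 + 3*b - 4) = b^5 - 7*b^4 - 18*b^3 + 88*b^2 - 64*b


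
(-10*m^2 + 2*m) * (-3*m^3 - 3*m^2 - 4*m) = 30*m^5 + 24*m^4 + 34*m^3 - 8*m^2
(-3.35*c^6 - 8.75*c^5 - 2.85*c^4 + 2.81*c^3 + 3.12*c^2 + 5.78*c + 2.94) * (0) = 0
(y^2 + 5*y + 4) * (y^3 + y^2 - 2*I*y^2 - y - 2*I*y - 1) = y^5 + 6*y^4 - 2*I*y^4 + 8*y^3 - 12*I*y^3 - 2*y^2 - 18*I*y^2 - 9*y - 8*I*y - 4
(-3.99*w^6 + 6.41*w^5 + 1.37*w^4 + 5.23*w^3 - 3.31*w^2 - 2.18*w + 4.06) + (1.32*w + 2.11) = -3.99*w^6 + 6.41*w^5 + 1.37*w^4 + 5.23*w^3 - 3.31*w^2 - 0.86*w + 6.17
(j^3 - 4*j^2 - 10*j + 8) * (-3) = -3*j^3 + 12*j^2 + 30*j - 24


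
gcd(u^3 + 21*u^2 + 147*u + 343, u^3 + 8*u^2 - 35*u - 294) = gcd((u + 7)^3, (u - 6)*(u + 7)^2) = u^2 + 14*u + 49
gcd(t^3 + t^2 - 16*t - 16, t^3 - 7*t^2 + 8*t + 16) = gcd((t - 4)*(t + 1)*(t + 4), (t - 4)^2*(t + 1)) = t^2 - 3*t - 4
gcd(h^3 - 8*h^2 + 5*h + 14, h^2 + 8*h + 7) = h + 1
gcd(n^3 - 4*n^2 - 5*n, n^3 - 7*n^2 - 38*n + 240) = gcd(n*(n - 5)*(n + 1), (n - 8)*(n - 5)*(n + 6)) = n - 5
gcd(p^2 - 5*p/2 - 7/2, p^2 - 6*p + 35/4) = p - 7/2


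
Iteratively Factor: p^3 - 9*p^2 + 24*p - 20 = (p - 2)*(p^2 - 7*p + 10) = (p - 5)*(p - 2)*(p - 2)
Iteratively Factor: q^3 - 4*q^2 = (q)*(q^2 - 4*q) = q^2*(q - 4)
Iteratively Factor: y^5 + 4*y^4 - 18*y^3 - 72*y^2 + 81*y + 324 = (y - 3)*(y^4 + 7*y^3 + 3*y^2 - 63*y - 108) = (y - 3)*(y + 3)*(y^3 + 4*y^2 - 9*y - 36) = (y - 3)*(y + 3)^2*(y^2 + y - 12) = (y - 3)^2*(y + 3)^2*(y + 4)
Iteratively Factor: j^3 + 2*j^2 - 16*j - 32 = (j + 2)*(j^2 - 16) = (j - 4)*(j + 2)*(j + 4)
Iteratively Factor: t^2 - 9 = (t - 3)*(t + 3)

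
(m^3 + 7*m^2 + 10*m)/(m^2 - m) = (m^2 + 7*m + 10)/(m - 1)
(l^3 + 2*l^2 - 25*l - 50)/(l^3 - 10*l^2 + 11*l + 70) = (l + 5)/(l - 7)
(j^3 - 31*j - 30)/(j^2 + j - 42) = (j^2 + 6*j + 5)/(j + 7)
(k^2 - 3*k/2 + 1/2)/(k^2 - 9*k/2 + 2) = (k - 1)/(k - 4)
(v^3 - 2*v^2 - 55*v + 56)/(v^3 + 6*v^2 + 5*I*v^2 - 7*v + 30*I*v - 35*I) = (v - 8)/(v + 5*I)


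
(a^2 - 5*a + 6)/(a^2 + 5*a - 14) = (a - 3)/(a + 7)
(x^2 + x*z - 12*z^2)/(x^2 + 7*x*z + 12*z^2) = (x - 3*z)/(x + 3*z)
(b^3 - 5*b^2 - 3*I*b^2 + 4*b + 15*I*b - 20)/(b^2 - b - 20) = (b^2 - 3*I*b + 4)/(b + 4)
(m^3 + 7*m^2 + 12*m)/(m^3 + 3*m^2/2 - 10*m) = 2*(m + 3)/(2*m - 5)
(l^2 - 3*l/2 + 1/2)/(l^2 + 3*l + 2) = (2*l^2 - 3*l + 1)/(2*(l^2 + 3*l + 2))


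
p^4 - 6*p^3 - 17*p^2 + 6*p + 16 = (p - 8)*(p - 1)*(p + 1)*(p + 2)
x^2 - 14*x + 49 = (x - 7)^2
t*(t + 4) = t^2 + 4*t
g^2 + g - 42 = (g - 6)*(g + 7)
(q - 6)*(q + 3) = q^2 - 3*q - 18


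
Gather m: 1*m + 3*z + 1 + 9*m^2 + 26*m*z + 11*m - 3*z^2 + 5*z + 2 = 9*m^2 + m*(26*z + 12) - 3*z^2 + 8*z + 3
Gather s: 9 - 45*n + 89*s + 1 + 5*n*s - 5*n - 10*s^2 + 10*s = -50*n - 10*s^2 + s*(5*n + 99) + 10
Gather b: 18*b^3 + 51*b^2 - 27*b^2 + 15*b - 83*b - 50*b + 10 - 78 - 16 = 18*b^3 + 24*b^2 - 118*b - 84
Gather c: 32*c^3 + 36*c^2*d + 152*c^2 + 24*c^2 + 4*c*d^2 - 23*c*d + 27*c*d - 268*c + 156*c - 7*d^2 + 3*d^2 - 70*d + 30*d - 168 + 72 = 32*c^3 + c^2*(36*d + 176) + c*(4*d^2 + 4*d - 112) - 4*d^2 - 40*d - 96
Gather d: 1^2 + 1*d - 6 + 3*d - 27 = 4*d - 32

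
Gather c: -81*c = -81*c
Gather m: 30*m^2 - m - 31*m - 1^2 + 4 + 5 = 30*m^2 - 32*m + 8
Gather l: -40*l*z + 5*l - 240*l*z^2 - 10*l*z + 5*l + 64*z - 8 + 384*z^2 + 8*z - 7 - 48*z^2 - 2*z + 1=l*(-240*z^2 - 50*z + 10) + 336*z^2 + 70*z - 14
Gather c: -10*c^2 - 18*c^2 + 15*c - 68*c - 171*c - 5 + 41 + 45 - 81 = -28*c^2 - 224*c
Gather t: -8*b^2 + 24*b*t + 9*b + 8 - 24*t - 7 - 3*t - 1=-8*b^2 + 9*b + t*(24*b - 27)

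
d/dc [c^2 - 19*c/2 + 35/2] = 2*c - 19/2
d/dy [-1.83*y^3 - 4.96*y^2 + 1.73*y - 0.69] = -5.49*y^2 - 9.92*y + 1.73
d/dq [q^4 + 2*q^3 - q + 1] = 4*q^3 + 6*q^2 - 1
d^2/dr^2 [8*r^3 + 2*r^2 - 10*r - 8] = 48*r + 4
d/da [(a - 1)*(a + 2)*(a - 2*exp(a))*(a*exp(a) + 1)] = (a - 1)*(a + 1)*(a + 2)*(a - 2*exp(a))*exp(a) - (a - 1)*(a + 2)*(a*exp(a) + 1)*(2*exp(a) - 1) + (a - 1)*(a - 2*exp(a))*(a*exp(a) + 1) + (a + 2)*(a - 2*exp(a))*(a*exp(a) + 1)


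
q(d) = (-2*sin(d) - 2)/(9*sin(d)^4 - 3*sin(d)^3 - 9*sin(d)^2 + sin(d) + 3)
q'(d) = (-2*sin(d) - 2)*(-36*sin(d)^3*cos(d) + 9*sin(d)^2*cos(d) + 18*sin(d)*cos(d) - cos(d))/(9*sin(d)^4 - 3*sin(d)^3 - 9*sin(d)^2 + sin(d) + 3)^2 - 2*cos(d)/(9*sin(d)^4 - 3*sin(d)^3 - 9*sin(d)^2 + sin(d) + 3)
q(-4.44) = -5.79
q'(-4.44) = -16.36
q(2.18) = -19.85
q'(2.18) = 3.65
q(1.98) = -9.55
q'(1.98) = -42.57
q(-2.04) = -0.08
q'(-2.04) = 0.53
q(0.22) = -0.88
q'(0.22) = -1.62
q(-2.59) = -0.85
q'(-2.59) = -0.29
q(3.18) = -0.65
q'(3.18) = 0.31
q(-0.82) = -0.45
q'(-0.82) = -2.33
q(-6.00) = -1.00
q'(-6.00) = -2.22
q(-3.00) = -0.64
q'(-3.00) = -0.03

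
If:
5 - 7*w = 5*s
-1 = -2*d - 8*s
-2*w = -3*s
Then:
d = -49/62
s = 10/31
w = 15/31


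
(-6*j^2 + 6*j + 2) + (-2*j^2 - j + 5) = -8*j^2 + 5*j + 7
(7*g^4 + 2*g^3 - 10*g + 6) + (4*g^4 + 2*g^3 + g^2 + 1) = 11*g^4 + 4*g^3 + g^2 - 10*g + 7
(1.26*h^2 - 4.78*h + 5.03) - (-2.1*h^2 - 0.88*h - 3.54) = 3.36*h^2 - 3.9*h + 8.57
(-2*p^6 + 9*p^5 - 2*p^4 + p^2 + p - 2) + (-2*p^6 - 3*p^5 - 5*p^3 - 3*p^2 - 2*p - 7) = -4*p^6 + 6*p^5 - 2*p^4 - 5*p^3 - 2*p^2 - p - 9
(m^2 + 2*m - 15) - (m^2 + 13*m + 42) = -11*m - 57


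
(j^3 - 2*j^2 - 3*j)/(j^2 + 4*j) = (j^2 - 2*j - 3)/(j + 4)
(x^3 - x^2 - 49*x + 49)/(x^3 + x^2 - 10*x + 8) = (x^2 - 49)/(x^2 + 2*x - 8)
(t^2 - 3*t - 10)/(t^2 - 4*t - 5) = (t + 2)/(t + 1)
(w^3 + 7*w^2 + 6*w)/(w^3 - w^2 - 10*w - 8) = w*(w + 6)/(w^2 - 2*w - 8)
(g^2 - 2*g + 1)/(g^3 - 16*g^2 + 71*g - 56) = (g - 1)/(g^2 - 15*g + 56)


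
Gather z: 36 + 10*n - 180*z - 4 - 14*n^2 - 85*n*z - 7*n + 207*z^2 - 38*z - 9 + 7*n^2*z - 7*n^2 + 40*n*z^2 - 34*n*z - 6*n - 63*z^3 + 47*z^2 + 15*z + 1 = -21*n^2 - 3*n - 63*z^3 + z^2*(40*n + 254) + z*(7*n^2 - 119*n - 203) + 24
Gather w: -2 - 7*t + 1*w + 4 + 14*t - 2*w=7*t - w + 2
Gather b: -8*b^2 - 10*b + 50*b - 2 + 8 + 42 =-8*b^2 + 40*b + 48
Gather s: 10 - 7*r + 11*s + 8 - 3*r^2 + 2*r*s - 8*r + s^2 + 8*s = -3*r^2 - 15*r + s^2 + s*(2*r + 19) + 18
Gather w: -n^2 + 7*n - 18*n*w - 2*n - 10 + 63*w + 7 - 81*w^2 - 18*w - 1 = -n^2 + 5*n - 81*w^2 + w*(45 - 18*n) - 4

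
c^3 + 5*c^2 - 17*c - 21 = (c - 3)*(c + 1)*(c + 7)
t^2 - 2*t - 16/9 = (t - 8/3)*(t + 2/3)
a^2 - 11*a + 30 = (a - 6)*(a - 5)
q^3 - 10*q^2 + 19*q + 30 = (q - 6)*(q - 5)*(q + 1)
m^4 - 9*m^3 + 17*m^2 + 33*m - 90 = (m - 5)*(m - 3)^2*(m + 2)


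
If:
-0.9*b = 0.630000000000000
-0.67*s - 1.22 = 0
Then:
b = -0.70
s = -1.82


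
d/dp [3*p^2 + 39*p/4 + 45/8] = 6*p + 39/4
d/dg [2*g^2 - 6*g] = 4*g - 6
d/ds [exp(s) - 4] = exp(s)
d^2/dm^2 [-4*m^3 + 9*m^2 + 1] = 18 - 24*m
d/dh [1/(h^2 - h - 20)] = (1 - 2*h)/(-h^2 + h + 20)^2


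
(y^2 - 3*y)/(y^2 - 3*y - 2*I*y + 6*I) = y/(y - 2*I)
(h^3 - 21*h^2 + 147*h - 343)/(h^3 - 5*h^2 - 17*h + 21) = (h^2 - 14*h + 49)/(h^2 + 2*h - 3)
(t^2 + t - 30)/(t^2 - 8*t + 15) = (t + 6)/(t - 3)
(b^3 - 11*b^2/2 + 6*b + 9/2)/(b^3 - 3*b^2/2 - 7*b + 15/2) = (2*b^2 - 5*b - 3)/(2*b^2 + 3*b - 5)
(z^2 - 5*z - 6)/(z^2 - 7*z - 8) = (z - 6)/(z - 8)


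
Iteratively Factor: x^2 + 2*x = (x + 2)*(x)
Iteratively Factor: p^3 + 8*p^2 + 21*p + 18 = (p + 3)*(p^2 + 5*p + 6) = (p + 2)*(p + 3)*(p + 3)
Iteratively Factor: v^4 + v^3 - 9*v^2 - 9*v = (v + 1)*(v^3 - 9*v) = (v - 3)*(v + 1)*(v^2 + 3*v) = (v - 3)*(v + 1)*(v + 3)*(v)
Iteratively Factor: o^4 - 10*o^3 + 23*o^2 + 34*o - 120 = (o - 5)*(o^3 - 5*o^2 - 2*o + 24) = (o - 5)*(o - 3)*(o^2 - 2*o - 8) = (o - 5)*(o - 3)*(o + 2)*(o - 4)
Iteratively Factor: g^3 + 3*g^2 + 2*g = (g + 2)*(g^2 + g) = (g + 1)*(g + 2)*(g)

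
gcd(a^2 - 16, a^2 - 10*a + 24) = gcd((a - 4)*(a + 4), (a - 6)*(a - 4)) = a - 4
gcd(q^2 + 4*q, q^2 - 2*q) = q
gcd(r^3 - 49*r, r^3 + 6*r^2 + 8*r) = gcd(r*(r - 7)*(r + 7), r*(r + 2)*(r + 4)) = r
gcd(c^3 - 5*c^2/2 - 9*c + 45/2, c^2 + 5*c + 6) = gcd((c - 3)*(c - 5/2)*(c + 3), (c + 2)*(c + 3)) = c + 3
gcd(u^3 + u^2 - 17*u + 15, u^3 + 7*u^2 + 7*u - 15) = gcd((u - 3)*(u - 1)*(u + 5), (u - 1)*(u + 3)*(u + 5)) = u^2 + 4*u - 5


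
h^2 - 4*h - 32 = (h - 8)*(h + 4)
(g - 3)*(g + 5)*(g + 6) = g^3 + 8*g^2 - 3*g - 90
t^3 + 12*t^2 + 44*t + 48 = (t + 2)*(t + 4)*(t + 6)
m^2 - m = m*(m - 1)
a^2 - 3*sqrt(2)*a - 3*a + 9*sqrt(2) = (a - 3)*(a - 3*sqrt(2))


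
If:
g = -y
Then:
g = -y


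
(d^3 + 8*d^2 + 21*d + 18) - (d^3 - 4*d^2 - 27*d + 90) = 12*d^2 + 48*d - 72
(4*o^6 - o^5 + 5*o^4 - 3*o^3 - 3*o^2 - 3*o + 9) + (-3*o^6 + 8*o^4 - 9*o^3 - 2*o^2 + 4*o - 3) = o^6 - o^5 + 13*o^4 - 12*o^3 - 5*o^2 + o + 6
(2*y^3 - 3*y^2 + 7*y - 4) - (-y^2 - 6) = 2*y^3 - 2*y^2 + 7*y + 2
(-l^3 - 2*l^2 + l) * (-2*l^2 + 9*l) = 2*l^5 - 5*l^4 - 20*l^3 + 9*l^2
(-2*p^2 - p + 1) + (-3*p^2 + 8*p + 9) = -5*p^2 + 7*p + 10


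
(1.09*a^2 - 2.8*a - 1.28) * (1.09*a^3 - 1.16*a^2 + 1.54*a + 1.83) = 1.1881*a^5 - 4.3164*a^4 + 3.5314*a^3 - 0.8325*a^2 - 7.0952*a - 2.3424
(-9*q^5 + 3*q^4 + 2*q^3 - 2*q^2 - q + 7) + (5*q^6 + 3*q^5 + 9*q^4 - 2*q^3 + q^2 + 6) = 5*q^6 - 6*q^5 + 12*q^4 - q^2 - q + 13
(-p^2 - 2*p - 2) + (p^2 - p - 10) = -3*p - 12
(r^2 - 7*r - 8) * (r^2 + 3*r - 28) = r^4 - 4*r^3 - 57*r^2 + 172*r + 224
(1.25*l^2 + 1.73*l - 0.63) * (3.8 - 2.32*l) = -2.9*l^3 + 0.736400000000001*l^2 + 8.0356*l - 2.394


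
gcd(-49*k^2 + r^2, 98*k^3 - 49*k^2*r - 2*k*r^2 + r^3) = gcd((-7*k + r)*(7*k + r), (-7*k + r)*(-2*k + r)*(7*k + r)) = -49*k^2 + r^2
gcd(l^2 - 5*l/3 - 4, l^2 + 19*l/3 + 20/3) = l + 4/3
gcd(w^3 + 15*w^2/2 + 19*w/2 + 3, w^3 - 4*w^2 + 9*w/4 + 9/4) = w + 1/2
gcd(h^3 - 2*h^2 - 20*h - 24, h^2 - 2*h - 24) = h - 6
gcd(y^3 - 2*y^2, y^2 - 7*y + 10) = y - 2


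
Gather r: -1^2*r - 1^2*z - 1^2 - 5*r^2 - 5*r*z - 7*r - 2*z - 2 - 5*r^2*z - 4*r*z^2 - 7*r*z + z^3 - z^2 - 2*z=r^2*(-5*z - 5) + r*(-4*z^2 - 12*z - 8) + z^3 - z^2 - 5*z - 3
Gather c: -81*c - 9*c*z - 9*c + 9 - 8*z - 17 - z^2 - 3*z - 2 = c*(-9*z - 90) - z^2 - 11*z - 10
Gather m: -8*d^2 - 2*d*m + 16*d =-8*d^2 - 2*d*m + 16*d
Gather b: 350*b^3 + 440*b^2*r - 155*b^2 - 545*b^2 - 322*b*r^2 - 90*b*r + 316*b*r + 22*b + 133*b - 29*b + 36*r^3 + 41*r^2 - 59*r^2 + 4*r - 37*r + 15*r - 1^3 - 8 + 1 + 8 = 350*b^3 + b^2*(440*r - 700) + b*(-322*r^2 + 226*r + 126) + 36*r^3 - 18*r^2 - 18*r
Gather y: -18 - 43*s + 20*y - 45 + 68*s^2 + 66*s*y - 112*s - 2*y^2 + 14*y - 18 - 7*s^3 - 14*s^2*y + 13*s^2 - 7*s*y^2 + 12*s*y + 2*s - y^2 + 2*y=-7*s^3 + 81*s^2 - 153*s + y^2*(-7*s - 3) + y*(-14*s^2 + 78*s + 36) - 81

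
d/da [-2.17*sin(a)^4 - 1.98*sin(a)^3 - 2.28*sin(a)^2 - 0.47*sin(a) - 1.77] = (-11.07*sin(a) + 2.17*sin(3*a) + 2.97*cos(2*a) - 3.44)*cos(a)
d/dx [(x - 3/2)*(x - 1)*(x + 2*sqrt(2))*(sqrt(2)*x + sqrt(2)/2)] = 4*sqrt(2)*x^3 - 6*sqrt(2)*x^2 + 12*x^2 - 16*x + sqrt(2)*x/2 + 1 + 3*sqrt(2)/4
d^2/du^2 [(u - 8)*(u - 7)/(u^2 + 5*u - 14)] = 20*(-2*u^3 + 21*u^2 + 21*u + 133)/(u^6 + 15*u^5 + 33*u^4 - 295*u^3 - 462*u^2 + 2940*u - 2744)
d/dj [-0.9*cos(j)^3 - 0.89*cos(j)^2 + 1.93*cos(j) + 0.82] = (2.7*cos(j)^2 + 1.78*cos(j) - 1.93)*sin(j)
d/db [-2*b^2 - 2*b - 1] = -4*b - 2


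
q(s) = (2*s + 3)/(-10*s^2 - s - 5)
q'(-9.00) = 0.00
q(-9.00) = 0.02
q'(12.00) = 0.00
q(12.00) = -0.02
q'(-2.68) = -0.00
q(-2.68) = 0.03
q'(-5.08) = 0.00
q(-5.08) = 0.03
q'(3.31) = 0.03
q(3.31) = -0.08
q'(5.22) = 0.01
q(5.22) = -0.05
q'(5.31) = 0.01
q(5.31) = -0.05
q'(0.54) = 0.44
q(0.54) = -0.48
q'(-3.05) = -0.00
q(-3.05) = 0.03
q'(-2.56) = -0.01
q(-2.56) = 0.03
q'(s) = (2*s + 3)*(20*s + 1)/(-10*s^2 - s - 5)^2 + 2/(-10*s^2 - s - 5) = (-20*s^2 - 2*s + (2*s + 3)*(20*s + 1) - 10)/(10*s^2 + s + 5)^2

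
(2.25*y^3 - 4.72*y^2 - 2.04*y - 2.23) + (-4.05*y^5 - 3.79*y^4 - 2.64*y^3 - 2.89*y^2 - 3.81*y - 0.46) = -4.05*y^5 - 3.79*y^4 - 0.39*y^3 - 7.61*y^2 - 5.85*y - 2.69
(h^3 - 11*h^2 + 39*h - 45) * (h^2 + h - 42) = h^5 - 10*h^4 - 14*h^3 + 456*h^2 - 1683*h + 1890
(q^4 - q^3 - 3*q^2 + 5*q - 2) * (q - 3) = q^5 - 4*q^4 + 14*q^2 - 17*q + 6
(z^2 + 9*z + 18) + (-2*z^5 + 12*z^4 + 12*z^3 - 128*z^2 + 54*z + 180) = -2*z^5 + 12*z^4 + 12*z^3 - 127*z^2 + 63*z + 198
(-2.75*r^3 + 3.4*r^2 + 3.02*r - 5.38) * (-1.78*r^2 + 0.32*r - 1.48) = 4.895*r^5 - 6.932*r^4 - 0.2176*r^3 + 5.5108*r^2 - 6.1912*r + 7.9624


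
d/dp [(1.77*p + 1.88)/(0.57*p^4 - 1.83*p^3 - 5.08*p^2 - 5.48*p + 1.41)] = (-3.0267*p^4 + 2.1918*p^3 + 19.3128*p^2 + 19.1008*p + 12.7981)/(0.3249*p^8 - 2.0862*p^7 - 2.4423*p^6 + 12.3456*p^5 + 47.4706*p^4 + 50.5162*p^3 + 15.7048*p^2 - 15.4536*p + 1.9881)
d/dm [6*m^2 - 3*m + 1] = 12*m - 3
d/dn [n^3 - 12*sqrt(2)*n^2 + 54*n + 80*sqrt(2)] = 3*n^2 - 24*sqrt(2)*n + 54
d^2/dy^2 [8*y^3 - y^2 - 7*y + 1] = 48*y - 2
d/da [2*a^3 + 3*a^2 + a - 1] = 6*a^2 + 6*a + 1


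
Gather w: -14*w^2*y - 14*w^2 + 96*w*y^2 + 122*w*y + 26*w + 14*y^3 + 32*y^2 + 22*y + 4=w^2*(-14*y - 14) + w*(96*y^2 + 122*y + 26) + 14*y^3 + 32*y^2 + 22*y + 4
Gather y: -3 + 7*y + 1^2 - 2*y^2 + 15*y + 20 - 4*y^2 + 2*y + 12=-6*y^2 + 24*y + 30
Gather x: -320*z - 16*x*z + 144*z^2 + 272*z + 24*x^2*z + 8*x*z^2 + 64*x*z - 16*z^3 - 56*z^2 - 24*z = 24*x^2*z + x*(8*z^2 + 48*z) - 16*z^3 + 88*z^2 - 72*z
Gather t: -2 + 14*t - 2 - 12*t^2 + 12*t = -12*t^2 + 26*t - 4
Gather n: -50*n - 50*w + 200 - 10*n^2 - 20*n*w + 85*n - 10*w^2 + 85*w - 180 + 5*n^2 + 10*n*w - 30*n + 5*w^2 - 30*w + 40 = -5*n^2 + n*(5 - 10*w) - 5*w^2 + 5*w + 60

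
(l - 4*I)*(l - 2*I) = l^2 - 6*I*l - 8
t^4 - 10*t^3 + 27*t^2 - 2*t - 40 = (t - 5)*(t - 4)*(t - 2)*(t + 1)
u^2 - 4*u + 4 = (u - 2)^2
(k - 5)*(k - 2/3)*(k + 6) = k^3 + k^2/3 - 92*k/3 + 20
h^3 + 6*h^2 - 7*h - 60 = (h - 3)*(h + 4)*(h + 5)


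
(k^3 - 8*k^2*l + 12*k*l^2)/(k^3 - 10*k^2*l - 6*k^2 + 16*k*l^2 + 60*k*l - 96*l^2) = k*(k - 6*l)/(k^2 - 8*k*l - 6*k + 48*l)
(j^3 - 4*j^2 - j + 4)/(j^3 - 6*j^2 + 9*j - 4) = (j + 1)/(j - 1)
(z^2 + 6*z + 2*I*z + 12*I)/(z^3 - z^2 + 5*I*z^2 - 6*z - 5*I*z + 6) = (z + 6)/(z^2 + z*(-1 + 3*I) - 3*I)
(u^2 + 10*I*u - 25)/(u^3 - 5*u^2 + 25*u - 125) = (u + 5*I)/(u^2 - 5*u*(1 + I) + 25*I)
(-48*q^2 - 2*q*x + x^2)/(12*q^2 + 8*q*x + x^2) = (-8*q + x)/(2*q + x)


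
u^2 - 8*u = u*(u - 8)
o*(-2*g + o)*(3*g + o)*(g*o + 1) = -6*g^3*o^2 + g^2*o^3 - 6*g^2*o + g*o^4 + g*o^2 + o^3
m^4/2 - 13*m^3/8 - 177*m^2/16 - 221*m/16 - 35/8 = (m/2 + 1)*(m - 7)*(m + 1/2)*(m + 5/4)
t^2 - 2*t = t*(t - 2)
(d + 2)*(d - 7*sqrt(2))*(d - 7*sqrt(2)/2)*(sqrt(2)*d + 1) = sqrt(2)*d^4 - 20*d^3 + 2*sqrt(2)*d^3 - 40*d^2 + 77*sqrt(2)*d^2/2 + 49*d + 77*sqrt(2)*d + 98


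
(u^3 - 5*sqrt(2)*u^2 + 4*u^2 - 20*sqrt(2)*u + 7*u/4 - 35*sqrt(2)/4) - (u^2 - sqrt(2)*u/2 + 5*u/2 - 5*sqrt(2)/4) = u^3 - 5*sqrt(2)*u^2 + 3*u^2 - 39*sqrt(2)*u/2 - 3*u/4 - 15*sqrt(2)/2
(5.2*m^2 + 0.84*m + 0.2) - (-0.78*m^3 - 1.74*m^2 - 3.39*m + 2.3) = 0.78*m^3 + 6.94*m^2 + 4.23*m - 2.1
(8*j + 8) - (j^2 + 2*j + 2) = -j^2 + 6*j + 6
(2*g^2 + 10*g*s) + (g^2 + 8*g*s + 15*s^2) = 3*g^2 + 18*g*s + 15*s^2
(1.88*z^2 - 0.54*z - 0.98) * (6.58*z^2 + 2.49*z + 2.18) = 12.3704*z^4 + 1.128*z^3 - 3.6946*z^2 - 3.6174*z - 2.1364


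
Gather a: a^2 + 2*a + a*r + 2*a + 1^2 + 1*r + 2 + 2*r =a^2 + a*(r + 4) + 3*r + 3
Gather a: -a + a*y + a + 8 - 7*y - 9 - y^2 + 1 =a*y - y^2 - 7*y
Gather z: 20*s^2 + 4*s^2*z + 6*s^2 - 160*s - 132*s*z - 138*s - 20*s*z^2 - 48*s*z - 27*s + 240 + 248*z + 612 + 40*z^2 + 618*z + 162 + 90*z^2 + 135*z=26*s^2 - 325*s + z^2*(130 - 20*s) + z*(4*s^2 - 180*s + 1001) + 1014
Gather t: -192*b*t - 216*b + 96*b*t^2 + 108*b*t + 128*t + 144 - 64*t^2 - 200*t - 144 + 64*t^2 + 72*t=96*b*t^2 - 84*b*t - 216*b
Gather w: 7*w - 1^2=7*w - 1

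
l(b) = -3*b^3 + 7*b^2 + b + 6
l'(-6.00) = -407.00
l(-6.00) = 900.00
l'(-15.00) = -2234.00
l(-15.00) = 11691.00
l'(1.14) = 5.26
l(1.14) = 11.79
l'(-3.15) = -132.40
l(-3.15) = 166.08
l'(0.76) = 6.44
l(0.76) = 9.49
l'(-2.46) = -87.90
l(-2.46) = 90.56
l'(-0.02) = 0.72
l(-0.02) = 5.98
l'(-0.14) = -1.14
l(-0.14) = 6.01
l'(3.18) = -45.49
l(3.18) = -16.51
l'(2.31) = -14.68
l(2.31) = 8.68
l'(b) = -9*b^2 + 14*b + 1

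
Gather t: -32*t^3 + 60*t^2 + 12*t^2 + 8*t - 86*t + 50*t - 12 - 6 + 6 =-32*t^3 + 72*t^2 - 28*t - 12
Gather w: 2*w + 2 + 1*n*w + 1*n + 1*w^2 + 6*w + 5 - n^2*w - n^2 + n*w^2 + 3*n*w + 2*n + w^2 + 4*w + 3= -n^2 + 3*n + w^2*(n + 2) + w*(-n^2 + 4*n + 12) + 10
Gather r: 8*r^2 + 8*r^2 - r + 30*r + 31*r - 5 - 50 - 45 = 16*r^2 + 60*r - 100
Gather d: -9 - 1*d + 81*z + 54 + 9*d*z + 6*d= d*(9*z + 5) + 81*z + 45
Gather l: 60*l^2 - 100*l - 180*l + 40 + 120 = 60*l^2 - 280*l + 160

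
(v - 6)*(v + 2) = v^2 - 4*v - 12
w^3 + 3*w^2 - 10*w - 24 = (w - 3)*(w + 2)*(w + 4)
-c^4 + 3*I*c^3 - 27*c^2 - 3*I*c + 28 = (c - 7*I)*(c + 4*I)*(-I*c - I)*(-I*c + I)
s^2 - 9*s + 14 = (s - 7)*(s - 2)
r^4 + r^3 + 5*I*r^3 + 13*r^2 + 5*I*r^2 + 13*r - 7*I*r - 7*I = (r + 1)*(r - I)^2*(r + 7*I)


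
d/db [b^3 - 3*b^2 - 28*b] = 3*b^2 - 6*b - 28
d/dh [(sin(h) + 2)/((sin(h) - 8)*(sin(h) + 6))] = (-4*sin(h) + cos(h)^2 - 45)*cos(h)/((sin(h) - 8)^2*(sin(h) + 6)^2)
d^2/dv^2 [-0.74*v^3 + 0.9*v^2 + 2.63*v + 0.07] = 1.8 - 4.44*v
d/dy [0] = 0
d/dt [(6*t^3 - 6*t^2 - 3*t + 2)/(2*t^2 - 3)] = (12*t^4 - 48*t^2 + 28*t + 9)/(4*t^4 - 12*t^2 + 9)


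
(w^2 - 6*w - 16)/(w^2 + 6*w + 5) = (w^2 - 6*w - 16)/(w^2 + 6*w + 5)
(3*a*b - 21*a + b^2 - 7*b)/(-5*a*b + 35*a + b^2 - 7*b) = (-3*a - b)/(5*a - b)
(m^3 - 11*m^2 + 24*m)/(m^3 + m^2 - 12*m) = (m - 8)/(m + 4)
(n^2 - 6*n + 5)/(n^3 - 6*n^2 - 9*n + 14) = (n - 5)/(n^2 - 5*n - 14)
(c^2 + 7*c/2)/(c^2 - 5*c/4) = 2*(2*c + 7)/(4*c - 5)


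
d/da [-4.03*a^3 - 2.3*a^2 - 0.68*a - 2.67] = -12.09*a^2 - 4.6*a - 0.68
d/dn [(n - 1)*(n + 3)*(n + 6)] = 3*n^2 + 16*n + 9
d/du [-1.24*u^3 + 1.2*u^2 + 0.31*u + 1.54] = -3.72*u^2 + 2.4*u + 0.31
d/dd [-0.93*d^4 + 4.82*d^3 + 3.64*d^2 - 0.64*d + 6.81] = -3.72*d^3 + 14.46*d^2 + 7.28*d - 0.64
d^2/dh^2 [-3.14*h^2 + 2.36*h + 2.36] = -6.28000000000000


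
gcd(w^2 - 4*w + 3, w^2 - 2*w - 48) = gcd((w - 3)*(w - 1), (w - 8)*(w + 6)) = 1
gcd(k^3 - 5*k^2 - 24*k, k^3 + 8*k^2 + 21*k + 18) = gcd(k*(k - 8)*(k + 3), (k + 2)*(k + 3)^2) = k + 3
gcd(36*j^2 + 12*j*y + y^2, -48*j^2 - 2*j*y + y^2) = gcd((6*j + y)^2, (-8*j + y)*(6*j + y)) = 6*j + y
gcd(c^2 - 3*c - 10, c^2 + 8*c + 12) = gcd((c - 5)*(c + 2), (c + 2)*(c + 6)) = c + 2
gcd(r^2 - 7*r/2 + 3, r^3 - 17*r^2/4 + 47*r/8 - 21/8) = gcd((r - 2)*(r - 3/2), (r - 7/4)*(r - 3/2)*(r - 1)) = r - 3/2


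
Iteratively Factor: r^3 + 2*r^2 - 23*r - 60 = (r + 4)*(r^2 - 2*r - 15) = (r - 5)*(r + 4)*(r + 3)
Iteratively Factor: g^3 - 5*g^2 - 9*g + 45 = (g - 5)*(g^2 - 9) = (g - 5)*(g + 3)*(g - 3)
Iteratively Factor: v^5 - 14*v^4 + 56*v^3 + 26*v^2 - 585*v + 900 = (v + 3)*(v^4 - 17*v^3 + 107*v^2 - 295*v + 300) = (v - 5)*(v + 3)*(v^3 - 12*v^2 + 47*v - 60) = (v - 5)^2*(v + 3)*(v^2 - 7*v + 12) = (v - 5)^2*(v - 3)*(v + 3)*(v - 4)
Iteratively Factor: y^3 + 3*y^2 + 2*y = (y + 2)*(y^2 + y) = y*(y + 2)*(y + 1)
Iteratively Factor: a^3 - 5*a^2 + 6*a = (a - 3)*(a^2 - 2*a) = a*(a - 3)*(a - 2)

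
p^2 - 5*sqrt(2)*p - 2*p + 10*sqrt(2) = (p - 2)*(p - 5*sqrt(2))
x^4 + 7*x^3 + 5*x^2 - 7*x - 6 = (x - 1)*(x + 1)^2*(x + 6)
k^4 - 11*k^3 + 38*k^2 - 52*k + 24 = (k - 6)*(k - 2)^2*(k - 1)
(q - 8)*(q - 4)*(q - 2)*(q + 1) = q^4 - 13*q^3 + 42*q^2 - 8*q - 64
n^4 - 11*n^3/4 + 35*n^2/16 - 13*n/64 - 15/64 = (n - 5/4)*(n - 1)*(n - 3/4)*(n + 1/4)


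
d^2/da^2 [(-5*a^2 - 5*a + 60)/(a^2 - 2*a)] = 30*(-a^3 + 12*a^2 - 24*a + 16)/(a^3*(a^3 - 6*a^2 + 12*a - 8))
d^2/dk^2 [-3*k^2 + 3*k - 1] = -6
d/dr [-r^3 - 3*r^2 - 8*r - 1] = -3*r^2 - 6*r - 8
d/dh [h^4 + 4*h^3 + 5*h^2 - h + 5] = 4*h^3 + 12*h^2 + 10*h - 1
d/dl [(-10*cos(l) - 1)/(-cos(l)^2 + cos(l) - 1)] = (-10*sin(l)^2 + 2*cos(l) - 1)*sin(l)/(sin(l)^2 + cos(l) - 2)^2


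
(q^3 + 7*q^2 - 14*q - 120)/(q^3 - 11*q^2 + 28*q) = (q^2 + 11*q + 30)/(q*(q - 7))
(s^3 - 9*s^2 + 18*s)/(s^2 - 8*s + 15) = s*(s - 6)/(s - 5)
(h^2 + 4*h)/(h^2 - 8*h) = (h + 4)/(h - 8)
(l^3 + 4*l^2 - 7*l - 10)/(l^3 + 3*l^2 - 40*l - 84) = (l^3 + 4*l^2 - 7*l - 10)/(l^3 + 3*l^2 - 40*l - 84)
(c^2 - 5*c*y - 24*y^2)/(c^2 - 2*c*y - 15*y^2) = (-c + 8*y)/(-c + 5*y)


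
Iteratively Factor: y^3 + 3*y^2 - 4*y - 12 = (y - 2)*(y^2 + 5*y + 6) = (y - 2)*(y + 3)*(y + 2)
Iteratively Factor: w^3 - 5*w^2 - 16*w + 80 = (w + 4)*(w^2 - 9*w + 20) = (w - 4)*(w + 4)*(w - 5)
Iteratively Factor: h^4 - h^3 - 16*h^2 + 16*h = (h - 4)*(h^3 + 3*h^2 - 4*h) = (h - 4)*(h - 1)*(h^2 + 4*h) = h*(h - 4)*(h - 1)*(h + 4)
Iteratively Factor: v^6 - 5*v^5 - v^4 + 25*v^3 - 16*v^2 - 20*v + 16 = (v - 4)*(v^5 - v^4 - 5*v^3 + 5*v^2 + 4*v - 4) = (v - 4)*(v + 2)*(v^4 - 3*v^3 + v^2 + 3*v - 2) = (v - 4)*(v - 2)*(v + 2)*(v^3 - v^2 - v + 1) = (v - 4)*(v - 2)*(v - 1)*(v + 2)*(v^2 - 1) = (v - 4)*(v - 2)*(v - 1)*(v + 1)*(v + 2)*(v - 1)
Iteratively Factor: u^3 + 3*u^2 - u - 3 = (u - 1)*(u^2 + 4*u + 3) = (u - 1)*(u + 3)*(u + 1)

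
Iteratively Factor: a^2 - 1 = (a + 1)*(a - 1)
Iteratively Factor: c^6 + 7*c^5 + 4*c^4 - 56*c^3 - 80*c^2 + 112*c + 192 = (c + 4)*(c^5 + 3*c^4 - 8*c^3 - 24*c^2 + 16*c + 48) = (c - 2)*(c + 4)*(c^4 + 5*c^3 + 2*c^2 - 20*c - 24) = (c - 2)*(c + 2)*(c + 4)*(c^3 + 3*c^2 - 4*c - 12) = (c - 2)*(c + 2)^2*(c + 4)*(c^2 + c - 6) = (c - 2)*(c + 2)^2*(c + 3)*(c + 4)*(c - 2)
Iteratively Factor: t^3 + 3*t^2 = (t)*(t^2 + 3*t) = t*(t + 3)*(t)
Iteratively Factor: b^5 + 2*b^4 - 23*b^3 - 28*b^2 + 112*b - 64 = (b + 4)*(b^4 - 2*b^3 - 15*b^2 + 32*b - 16) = (b - 4)*(b + 4)*(b^3 + 2*b^2 - 7*b + 4) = (b - 4)*(b - 1)*(b + 4)*(b^2 + 3*b - 4) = (b - 4)*(b - 1)*(b + 4)^2*(b - 1)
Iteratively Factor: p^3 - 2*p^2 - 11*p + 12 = (p + 3)*(p^2 - 5*p + 4) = (p - 1)*(p + 3)*(p - 4)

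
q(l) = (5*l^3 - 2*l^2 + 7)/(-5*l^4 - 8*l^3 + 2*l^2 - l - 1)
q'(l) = (15*l^2 - 4*l)/(-5*l^4 - 8*l^3 + 2*l^2 - l - 1) + (5*l^3 - 2*l^2 + 7)*(20*l^3 + 24*l^2 - 4*l + 1)/(-5*l^4 - 8*l^3 + 2*l^2 - l - 1)^2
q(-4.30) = 0.41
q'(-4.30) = 0.17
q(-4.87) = 0.34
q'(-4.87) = 0.11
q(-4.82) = 0.34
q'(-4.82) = 0.11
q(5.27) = -0.14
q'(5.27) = 0.02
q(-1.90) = 15.92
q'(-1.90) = 279.36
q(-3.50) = 0.61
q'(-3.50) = 0.36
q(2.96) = -0.21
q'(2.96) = 0.05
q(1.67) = -0.34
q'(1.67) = 0.23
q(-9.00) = 0.14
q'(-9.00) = 0.02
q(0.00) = -7.00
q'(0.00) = 7.00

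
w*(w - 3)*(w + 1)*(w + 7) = w^4 + 5*w^3 - 17*w^2 - 21*w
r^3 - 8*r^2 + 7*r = r*(r - 7)*(r - 1)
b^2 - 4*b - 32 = (b - 8)*(b + 4)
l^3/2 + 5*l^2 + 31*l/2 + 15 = (l/2 + 1)*(l + 3)*(l + 5)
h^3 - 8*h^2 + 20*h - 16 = (h - 4)*(h - 2)^2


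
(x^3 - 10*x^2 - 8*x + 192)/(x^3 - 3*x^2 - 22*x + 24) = (x - 8)/(x - 1)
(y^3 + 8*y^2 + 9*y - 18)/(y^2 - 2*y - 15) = (y^2 + 5*y - 6)/(y - 5)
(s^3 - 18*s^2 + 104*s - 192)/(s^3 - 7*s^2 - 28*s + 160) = (s - 6)/(s + 5)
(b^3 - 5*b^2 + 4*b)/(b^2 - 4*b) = b - 1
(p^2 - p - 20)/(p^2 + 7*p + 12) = (p - 5)/(p + 3)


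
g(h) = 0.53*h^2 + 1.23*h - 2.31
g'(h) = 1.06*h + 1.23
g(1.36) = 0.34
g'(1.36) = 2.67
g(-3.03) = -1.17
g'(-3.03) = -1.98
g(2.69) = 4.83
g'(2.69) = 4.08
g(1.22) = -0.02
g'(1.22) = 2.52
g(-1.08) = -3.02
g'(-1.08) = 0.09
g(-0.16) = -2.49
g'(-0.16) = 1.06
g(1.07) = -0.39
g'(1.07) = 2.36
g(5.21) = 18.48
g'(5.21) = 6.75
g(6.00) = 24.15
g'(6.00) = 7.59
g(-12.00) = 59.25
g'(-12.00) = -11.49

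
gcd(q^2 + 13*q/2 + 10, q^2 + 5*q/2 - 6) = q + 4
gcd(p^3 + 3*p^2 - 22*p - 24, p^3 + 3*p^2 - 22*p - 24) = p^3 + 3*p^2 - 22*p - 24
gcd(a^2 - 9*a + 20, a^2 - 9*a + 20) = a^2 - 9*a + 20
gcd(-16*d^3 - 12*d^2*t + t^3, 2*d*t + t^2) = 2*d + t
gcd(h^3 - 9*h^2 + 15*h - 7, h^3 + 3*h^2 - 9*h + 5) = h^2 - 2*h + 1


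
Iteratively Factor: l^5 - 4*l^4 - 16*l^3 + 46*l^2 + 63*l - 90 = (l + 3)*(l^4 - 7*l^3 + 5*l^2 + 31*l - 30) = (l - 1)*(l + 3)*(l^3 - 6*l^2 - l + 30) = (l - 3)*(l - 1)*(l + 3)*(l^2 - 3*l - 10) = (l - 3)*(l - 1)*(l + 2)*(l + 3)*(l - 5)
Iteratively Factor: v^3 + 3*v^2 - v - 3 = (v - 1)*(v^2 + 4*v + 3) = (v - 1)*(v + 1)*(v + 3)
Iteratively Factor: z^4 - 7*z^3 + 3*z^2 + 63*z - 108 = (z - 3)*(z^3 - 4*z^2 - 9*z + 36) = (z - 3)*(z + 3)*(z^2 - 7*z + 12) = (z - 4)*(z - 3)*(z + 3)*(z - 3)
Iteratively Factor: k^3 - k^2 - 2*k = (k + 1)*(k^2 - 2*k) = (k - 2)*(k + 1)*(k)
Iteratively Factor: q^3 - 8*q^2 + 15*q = (q)*(q^2 - 8*q + 15) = q*(q - 5)*(q - 3)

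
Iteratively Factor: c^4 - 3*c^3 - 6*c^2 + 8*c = (c - 1)*(c^3 - 2*c^2 - 8*c) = c*(c - 1)*(c^2 - 2*c - 8) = c*(c - 4)*(c - 1)*(c + 2)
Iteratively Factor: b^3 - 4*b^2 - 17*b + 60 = (b + 4)*(b^2 - 8*b + 15) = (b - 3)*(b + 4)*(b - 5)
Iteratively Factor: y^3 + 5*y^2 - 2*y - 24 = (y + 4)*(y^2 + y - 6) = (y - 2)*(y + 4)*(y + 3)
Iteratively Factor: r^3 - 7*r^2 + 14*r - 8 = (r - 1)*(r^2 - 6*r + 8) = (r - 2)*(r - 1)*(r - 4)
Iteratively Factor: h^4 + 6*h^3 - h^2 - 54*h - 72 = (h - 3)*(h^3 + 9*h^2 + 26*h + 24) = (h - 3)*(h + 2)*(h^2 + 7*h + 12) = (h - 3)*(h + 2)*(h + 3)*(h + 4)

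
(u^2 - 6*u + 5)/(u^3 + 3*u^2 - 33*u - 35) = (u - 1)/(u^2 + 8*u + 7)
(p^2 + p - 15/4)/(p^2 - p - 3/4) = (2*p + 5)/(2*p + 1)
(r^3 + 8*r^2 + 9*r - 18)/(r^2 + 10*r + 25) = (r^3 + 8*r^2 + 9*r - 18)/(r^2 + 10*r + 25)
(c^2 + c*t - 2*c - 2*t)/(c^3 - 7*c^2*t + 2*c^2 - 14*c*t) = (c^2 + c*t - 2*c - 2*t)/(c*(c^2 - 7*c*t + 2*c - 14*t))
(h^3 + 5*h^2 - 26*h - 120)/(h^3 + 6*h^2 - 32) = (h^2 + h - 30)/(h^2 + 2*h - 8)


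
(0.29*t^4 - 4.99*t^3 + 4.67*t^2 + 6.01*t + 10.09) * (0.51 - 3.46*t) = -1.0034*t^5 + 17.4133*t^4 - 18.7031*t^3 - 18.4129*t^2 - 31.8463*t + 5.1459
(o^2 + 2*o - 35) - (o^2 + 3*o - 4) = -o - 31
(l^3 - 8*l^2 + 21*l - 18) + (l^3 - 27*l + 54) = 2*l^3 - 8*l^2 - 6*l + 36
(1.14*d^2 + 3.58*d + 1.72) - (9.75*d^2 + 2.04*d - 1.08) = -8.61*d^2 + 1.54*d + 2.8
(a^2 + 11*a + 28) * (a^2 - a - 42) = a^4 + 10*a^3 - 25*a^2 - 490*a - 1176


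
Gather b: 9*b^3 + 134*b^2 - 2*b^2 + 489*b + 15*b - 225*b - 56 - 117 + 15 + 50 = 9*b^3 + 132*b^2 + 279*b - 108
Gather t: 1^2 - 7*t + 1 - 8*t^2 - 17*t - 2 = -8*t^2 - 24*t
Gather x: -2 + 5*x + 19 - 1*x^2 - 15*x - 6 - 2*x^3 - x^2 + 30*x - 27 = -2*x^3 - 2*x^2 + 20*x - 16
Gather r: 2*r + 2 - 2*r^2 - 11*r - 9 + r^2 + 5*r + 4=-r^2 - 4*r - 3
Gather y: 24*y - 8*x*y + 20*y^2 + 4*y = 20*y^2 + y*(28 - 8*x)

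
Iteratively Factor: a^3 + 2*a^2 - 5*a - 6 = (a - 2)*(a^2 + 4*a + 3) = (a - 2)*(a + 3)*(a + 1)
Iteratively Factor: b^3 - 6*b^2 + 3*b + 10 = (b + 1)*(b^2 - 7*b + 10) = (b - 2)*(b + 1)*(b - 5)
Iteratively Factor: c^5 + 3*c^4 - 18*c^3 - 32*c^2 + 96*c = (c - 3)*(c^4 + 6*c^3 - 32*c) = (c - 3)*(c + 4)*(c^3 + 2*c^2 - 8*c) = (c - 3)*(c - 2)*(c + 4)*(c^2 + 4*c) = c*(c - 3)*(c - 2)*(c + 4)*(c + 4)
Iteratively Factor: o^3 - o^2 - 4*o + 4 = (o - 2)*(o^2 + o - 2) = (o - 2)*(o + 2)*(o - 1)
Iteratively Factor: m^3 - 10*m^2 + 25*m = (m - 5)*(m^2 - 5*m) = (m - 5)^2*(m)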